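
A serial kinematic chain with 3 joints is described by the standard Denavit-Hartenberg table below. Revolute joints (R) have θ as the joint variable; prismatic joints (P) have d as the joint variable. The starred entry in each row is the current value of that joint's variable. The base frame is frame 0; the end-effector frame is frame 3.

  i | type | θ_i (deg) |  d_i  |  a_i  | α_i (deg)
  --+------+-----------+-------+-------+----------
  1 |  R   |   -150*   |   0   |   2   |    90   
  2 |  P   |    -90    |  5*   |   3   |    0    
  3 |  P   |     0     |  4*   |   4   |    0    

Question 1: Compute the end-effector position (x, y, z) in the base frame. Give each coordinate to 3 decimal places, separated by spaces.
-6.232 6.794 -7.000

after link 1: o_1 = (-1.7321, -1.0000, 0.0000)
after link 2: o_2 = (-4.2321, 3.3301, -3.0000)
after link 3: o_3 = (-6.2321, 6.7942, -7.0000)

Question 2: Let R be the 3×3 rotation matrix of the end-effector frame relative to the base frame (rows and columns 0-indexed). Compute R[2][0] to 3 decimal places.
End-effector x-axis (col 0 of R) = (-0.0000,0.0000,-1.0000)
R[2][0] = -1.0000

-1.000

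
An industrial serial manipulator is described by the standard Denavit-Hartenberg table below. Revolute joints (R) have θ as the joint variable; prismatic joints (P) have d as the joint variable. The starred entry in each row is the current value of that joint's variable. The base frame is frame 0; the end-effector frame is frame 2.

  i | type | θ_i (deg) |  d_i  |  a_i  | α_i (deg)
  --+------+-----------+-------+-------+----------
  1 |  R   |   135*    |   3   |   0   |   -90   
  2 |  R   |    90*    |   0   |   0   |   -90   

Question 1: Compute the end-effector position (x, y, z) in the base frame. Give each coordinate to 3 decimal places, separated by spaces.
0.000 0.000 3.000

after link 1: o_1 = (0.0000, 0.0000, 3.0000)
after link 2: o_2 = (0.0000, 0.0000, 3.0000)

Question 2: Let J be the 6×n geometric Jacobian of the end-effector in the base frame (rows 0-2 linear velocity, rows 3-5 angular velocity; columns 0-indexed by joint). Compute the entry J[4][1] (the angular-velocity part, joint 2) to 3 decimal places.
axis z_1 = (-0.7071,-0.7071,0.0000); lever o_n−o_1 = (0.0000,0.0000,0.0000)
cross product → J_v[:, 1] = (-0.0000,0.0000,0.0000)
J_ω[:, 1] = z_1
entry J[4][1] = -0.7071

-0.707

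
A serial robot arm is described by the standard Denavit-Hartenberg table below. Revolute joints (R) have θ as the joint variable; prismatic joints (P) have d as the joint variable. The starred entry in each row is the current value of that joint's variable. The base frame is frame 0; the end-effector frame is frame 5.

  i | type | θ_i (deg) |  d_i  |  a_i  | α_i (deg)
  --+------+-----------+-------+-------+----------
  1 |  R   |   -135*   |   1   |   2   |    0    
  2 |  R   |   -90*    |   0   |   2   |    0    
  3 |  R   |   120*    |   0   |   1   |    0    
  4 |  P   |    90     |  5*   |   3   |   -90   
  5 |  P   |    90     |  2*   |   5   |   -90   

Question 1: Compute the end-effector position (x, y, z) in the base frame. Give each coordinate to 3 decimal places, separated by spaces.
after link 1: o_1 = (-1.4142, -1.4142, 1.0000)
after link 2: o_2 = (-2.8284, -0.0000, 1.0000)
after link 3: o_3 = (-3.0872, -0.9659, 1.0000)
after link 4: o_4 = (-0.1895, -1.7424, 6.0000)
after link 5: o_5 = (0.3282, 0.1895, 1.0000)

0.328 0.189 1.000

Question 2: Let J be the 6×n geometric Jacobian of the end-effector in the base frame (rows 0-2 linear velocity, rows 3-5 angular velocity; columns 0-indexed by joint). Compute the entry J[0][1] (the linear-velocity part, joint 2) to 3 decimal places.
axis z_1 = (0.0000,0.0000,1.0000); lever o_n−o_1 = (1.7424,1.6037,0.0000)
cross product → J_v[:, 1] = (-1.6037,1.7424,0.0000)
J_ω[:, 1] = z_1
entry J[0][1] = -1.6037

-1.604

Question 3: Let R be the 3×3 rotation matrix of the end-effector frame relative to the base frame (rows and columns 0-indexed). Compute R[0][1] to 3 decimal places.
-0.259

End-effector y-axis (col 1 of R) = (-0.2588,-0.9659,-0.0000)
R[0][1] = -0.2588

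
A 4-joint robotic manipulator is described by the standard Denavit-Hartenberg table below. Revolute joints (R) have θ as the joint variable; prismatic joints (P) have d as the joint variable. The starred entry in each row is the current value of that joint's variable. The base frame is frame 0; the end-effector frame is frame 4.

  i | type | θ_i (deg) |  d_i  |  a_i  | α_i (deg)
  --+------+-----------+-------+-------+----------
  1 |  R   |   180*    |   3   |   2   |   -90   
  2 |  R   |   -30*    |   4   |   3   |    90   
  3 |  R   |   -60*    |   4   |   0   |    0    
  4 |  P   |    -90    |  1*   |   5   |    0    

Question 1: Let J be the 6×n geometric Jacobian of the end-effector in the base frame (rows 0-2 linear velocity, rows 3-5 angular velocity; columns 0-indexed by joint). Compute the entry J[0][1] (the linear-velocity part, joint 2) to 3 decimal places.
axis z_1 = (-0.0000,-1.0000,0.0000); lever o_n−o_1 = (3.6519,-1.5000,3.6651)
cross product → J_v[:, 1] = (-3.6651,0.0000,3.6519)
J_ω[:, 1] = z_1
entry J[0][1] = -3.6651

-3.665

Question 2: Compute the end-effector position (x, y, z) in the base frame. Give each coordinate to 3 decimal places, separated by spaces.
1.652 -1.500 6.665

after link 1: o_1 = (-2.0000, 0.0000, 3.0000)
after link 2: o_2 = (-4.5981, -4.0000, 4.5000)
after link 3: o_3 = (-2.5981, -4.0000, 7.9641)
after link 4: o_4 = (1.6519, -1.5000, 6.6651)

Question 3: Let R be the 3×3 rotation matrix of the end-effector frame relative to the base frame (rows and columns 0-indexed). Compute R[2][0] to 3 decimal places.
-0.433

End-effector x-axis (col 0 of R) = (0.7500,0.5000,-0.4330)
R[2][0] = -0.4330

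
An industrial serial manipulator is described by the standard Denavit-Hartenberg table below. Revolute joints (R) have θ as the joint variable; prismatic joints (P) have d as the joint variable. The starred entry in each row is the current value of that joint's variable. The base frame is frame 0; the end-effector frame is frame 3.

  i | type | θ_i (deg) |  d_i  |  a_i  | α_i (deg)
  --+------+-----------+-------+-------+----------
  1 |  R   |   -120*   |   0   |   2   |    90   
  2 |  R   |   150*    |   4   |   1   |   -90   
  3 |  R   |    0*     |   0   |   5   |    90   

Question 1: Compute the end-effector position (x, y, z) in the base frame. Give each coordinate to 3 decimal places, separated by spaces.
after link 1: o_1 = (-1.0000, -1.7321, 0.0000)
after link 2: o_2 = (-4.0311, 1.0179, 0.5000)
after link 3: o_3 = (-1.8660, 4.7679, 3.0000)

-1.866 4.768 3.000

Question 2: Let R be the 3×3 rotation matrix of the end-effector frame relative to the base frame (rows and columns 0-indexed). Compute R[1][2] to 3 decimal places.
0.500

End-effector z-axis (col 2 of R) = (-0.8660,0.5000,0.0000)
R[1][2] = 0.5000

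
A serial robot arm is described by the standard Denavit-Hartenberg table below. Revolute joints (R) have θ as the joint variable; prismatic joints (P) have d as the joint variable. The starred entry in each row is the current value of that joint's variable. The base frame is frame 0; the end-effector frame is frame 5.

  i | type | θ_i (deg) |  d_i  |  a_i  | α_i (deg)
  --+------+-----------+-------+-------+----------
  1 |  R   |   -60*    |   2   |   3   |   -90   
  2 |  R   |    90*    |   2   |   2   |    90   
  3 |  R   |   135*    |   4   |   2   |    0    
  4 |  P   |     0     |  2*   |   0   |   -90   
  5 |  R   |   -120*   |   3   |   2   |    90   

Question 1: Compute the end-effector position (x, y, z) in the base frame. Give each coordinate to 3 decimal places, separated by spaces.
5.873 -9.001 2.828

after link 1: o_1 = (1.5000, -2.5981, 2.0000)
after link 2: o_2 = (3.2321, -1.5981, 0.0000)
after link 3: o_3 = (6.4568, -4.3551, 1.4142)
after link 4: o_4 = (7.4568, -6.0871, 1.4142)
after link 5: o_5 = (5.8733, -9.0013, 2.8284)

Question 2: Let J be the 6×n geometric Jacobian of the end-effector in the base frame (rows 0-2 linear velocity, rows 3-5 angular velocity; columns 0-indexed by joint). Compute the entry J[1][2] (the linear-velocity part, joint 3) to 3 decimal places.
-1.414

axis z_2 = (0.5000,-0.8660,0.0000); lever o_n−o_2 = (2.6413,-7.4033,2.8284)
cross product → J_v[:, 2] = (-2.4495,-1.4142,-1.4142)
J_ω[:, 2] = z_2
entry J[1][2] = -1.4142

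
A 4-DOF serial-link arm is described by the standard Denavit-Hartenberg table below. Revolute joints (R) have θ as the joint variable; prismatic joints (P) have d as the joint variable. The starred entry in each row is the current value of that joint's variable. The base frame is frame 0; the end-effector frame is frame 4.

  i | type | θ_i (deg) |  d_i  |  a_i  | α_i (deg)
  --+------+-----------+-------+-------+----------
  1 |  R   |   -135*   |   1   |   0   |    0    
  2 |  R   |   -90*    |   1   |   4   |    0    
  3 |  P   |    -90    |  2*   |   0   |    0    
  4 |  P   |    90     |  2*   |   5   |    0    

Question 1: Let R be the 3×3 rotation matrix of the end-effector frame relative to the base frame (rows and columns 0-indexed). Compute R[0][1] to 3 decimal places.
End-effector y-axis (col 1 of R) = (-0.7071,-0.7071,0.0000)
R[0][1] = -0.7071

-0.707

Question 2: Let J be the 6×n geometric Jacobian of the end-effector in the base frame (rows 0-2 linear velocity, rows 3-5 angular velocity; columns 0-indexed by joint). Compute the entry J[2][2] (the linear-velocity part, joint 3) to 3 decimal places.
1.000

prismatic axis z_2 = (0.0000,0.0000,1.0000)
J_v[:, 2] = z_2; J_ω[:, 2] = (0,0,0)
entry J[2][2] = 1.0000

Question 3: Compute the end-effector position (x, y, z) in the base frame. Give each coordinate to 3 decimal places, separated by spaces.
after link 1: o_1 = (0.0000, 0.0000, 1.0000)
after link 2: o_2 = (-2.8284, 2.8284, 2.0000)
after link 3: o_3 = (-2.8284, 2.8284, 4.0000)
after link 4: o_4 = (-6.3640, 6.3640, 6.0000)

-6.364 6.364 6.000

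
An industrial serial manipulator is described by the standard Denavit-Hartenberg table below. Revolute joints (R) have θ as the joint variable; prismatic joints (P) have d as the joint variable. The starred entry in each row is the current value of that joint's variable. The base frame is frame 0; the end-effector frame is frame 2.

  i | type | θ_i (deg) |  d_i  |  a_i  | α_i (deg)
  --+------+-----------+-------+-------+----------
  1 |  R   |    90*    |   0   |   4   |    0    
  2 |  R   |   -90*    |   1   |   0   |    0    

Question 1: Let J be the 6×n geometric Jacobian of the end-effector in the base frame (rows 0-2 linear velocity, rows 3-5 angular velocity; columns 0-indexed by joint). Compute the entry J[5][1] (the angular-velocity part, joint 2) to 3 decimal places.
1.000

axis z_1 = (0.0000,0.0000,1.0000); lever o_n−o_1 = (0.0000,0.0000,1.0000)
cross product → J_v[:, 1] = (0.0000,0.0000,0.0000)
J_ω[:, 1] = z_1
entry J[5][1] = 1.0000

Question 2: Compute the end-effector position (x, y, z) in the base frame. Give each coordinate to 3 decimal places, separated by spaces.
0.000 4.000 1.000

after link 1: o_1 = (0.0000, 4.0000, 0.0000)
after link 2: o_2 = (0.0000, 4.0000, 1.0000)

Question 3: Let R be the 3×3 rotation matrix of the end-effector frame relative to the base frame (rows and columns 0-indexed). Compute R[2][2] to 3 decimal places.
1.000

End-effector z-axis (col 2 of R) = (0.0000,0.0000,1.0000)
R[2][2] = 1.0000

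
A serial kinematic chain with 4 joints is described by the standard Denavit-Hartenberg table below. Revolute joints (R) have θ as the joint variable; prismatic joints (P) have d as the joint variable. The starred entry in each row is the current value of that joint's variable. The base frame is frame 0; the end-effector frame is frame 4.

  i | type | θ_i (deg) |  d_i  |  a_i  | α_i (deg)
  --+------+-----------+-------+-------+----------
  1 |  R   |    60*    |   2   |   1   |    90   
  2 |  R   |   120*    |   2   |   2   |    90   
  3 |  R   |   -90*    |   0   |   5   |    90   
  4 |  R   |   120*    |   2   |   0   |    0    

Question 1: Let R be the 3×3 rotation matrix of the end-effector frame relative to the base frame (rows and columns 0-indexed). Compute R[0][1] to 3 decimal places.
End-effector y-axis (col 1 of R) = (0.5335,-0.8080,-0.2500)
R[0][1] = 0.5335

0.533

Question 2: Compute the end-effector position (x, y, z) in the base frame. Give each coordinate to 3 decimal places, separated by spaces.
-2.098 2.366 2.000

after link 1: o_1 = (0.5000, 0.8660, 2.0000)
after link 2: o_2 = (1.7321, -1.0000, 3.7321)
after link 3: o_3 = (-2.5981, 1.5000, 3.7321)
after link 4: o_4 = (-2.0981, 2.3660, 2.0000)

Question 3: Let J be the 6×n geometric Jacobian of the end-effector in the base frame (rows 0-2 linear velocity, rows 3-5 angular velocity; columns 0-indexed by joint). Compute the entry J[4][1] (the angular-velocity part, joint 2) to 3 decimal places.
-0.500

axis z_1 = (0.8660,-0.5000,0.0000); lever o_n−o_1 = (-2.5981,1.5000,0.0000)
cross product → J_v[:, 1] = (-0.0000,-0.0000,0.0000)
J_ω[:, 1] = z_1
entry J[4][1] = -0.5000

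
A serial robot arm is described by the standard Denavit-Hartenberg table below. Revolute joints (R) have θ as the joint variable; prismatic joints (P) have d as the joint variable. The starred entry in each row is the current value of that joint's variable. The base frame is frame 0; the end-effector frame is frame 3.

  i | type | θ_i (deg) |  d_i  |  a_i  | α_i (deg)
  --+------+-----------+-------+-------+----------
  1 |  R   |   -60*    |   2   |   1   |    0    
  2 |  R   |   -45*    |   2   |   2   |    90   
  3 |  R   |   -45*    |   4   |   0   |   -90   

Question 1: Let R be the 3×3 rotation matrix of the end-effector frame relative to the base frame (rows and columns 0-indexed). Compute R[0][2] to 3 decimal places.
-0.183

End-effector z-axis (col 2 of R) = (-0.1830,-0.6830,0.7071)
R[0][2] = -0.1830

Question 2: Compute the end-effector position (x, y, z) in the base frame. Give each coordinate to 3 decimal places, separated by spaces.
after link 1: o_1 = (0.5000, -0.8660, 2.0000)
after link 2: o_2 = (-0.0176, -2.7979, 4.0000)
after link 3: o_3 = (-3.8813, -1.7626, 4.0000)

-3.881 -1.763 4.000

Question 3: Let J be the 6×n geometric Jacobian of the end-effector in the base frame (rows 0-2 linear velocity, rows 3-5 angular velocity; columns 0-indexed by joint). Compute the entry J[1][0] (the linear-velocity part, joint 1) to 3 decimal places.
-3.881

axis z_0 = ẑ; lever o_n−o_0 = (-3.8813,-1.7626,4.0000)
cross product → J_v[:, 0] = (1.7626,-3.8813,0.0000)
J_ω[:, 0] = z_0
entry J[1][0] = -3.8813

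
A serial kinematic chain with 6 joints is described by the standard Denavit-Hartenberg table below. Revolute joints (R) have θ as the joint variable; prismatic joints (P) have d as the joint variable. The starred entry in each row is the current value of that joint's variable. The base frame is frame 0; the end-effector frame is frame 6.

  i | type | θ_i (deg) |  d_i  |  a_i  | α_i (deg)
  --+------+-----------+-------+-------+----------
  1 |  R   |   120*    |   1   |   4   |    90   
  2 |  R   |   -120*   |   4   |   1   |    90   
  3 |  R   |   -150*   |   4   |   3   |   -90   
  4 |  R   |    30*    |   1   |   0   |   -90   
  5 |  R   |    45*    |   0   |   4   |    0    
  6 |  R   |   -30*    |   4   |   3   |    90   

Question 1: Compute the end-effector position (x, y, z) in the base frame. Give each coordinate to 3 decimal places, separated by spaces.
-1.536 9.213 4.568

after link 1: o_1 = (-2.0000, 3.4641, 1.0000)
after link 2: o_2 = (1.7141, 5.0311, 0.1340)
after link 3: o_3 = (1.4976, 2.4061, 4.3840)
after link 4: o_4 = (0.8726, 1.7566, 3.9510)
after link 5: o_5 = (0.4370, 4.9605, 6.3057)
after link 6: o_6 = (-1.5361, 9.2133, 4.5676)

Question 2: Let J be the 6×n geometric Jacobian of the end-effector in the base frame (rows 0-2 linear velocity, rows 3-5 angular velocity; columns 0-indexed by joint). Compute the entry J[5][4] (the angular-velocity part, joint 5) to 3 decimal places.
axis z_4 = (-0.0502,0.5870,-0.8080); lever o_n−o_4 = (-2.4087,7.4567,0.6166)
cross product → J_v[:, 4] = (6.3871,1.9772,1.0393)
J_ω[:, 4] = z_4
entry J[5][4] = -0.8080

-0.808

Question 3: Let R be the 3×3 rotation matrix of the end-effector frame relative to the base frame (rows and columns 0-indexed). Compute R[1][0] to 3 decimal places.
0.635

End-effector x-axis (col 0 of R) = (-0.5907,0.6349,0.4980)
R[1][0] = 0.6349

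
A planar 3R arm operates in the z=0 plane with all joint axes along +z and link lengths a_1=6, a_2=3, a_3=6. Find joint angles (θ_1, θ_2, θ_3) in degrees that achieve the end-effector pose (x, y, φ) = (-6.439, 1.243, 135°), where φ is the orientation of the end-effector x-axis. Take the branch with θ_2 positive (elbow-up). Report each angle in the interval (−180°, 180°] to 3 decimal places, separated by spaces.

-150.004 150.004 135.000

wrist centre = target − a_3·(cos φ, sin φ) = (-2.1964, -2.9996)
cos θ_2 = (13.8218−6²−3²)/(2·6·3) = -0.8661; θ_2 = 150.0040° (elbow-up)
β = atan2(-2.9996,-2.1964) = -126.2119°; ψ = atan2(1.4998,3.4018) = 23.7921°
θ_1 = β − ψ = -150.0040°
θ_3 = φ − θ_1 − θ_2 = 135.0000° (wrapped to (-180°,180°])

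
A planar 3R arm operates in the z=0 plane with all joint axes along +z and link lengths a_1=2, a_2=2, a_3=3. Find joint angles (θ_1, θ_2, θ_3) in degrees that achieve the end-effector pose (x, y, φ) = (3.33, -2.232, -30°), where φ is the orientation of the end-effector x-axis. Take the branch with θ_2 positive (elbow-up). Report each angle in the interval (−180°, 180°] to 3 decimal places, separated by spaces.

wrist centre = target − a_3·(cos φ, sin φ) = (0.7319, -0.7320)
cos θ_2 = (1.0715−2²−2²)/(2·2·2) = -0.8661; θ_2 = 150.0037° (elbow-up)
β = atan2(-0.7320,0.7319) = -45.0030°; ψ = atan2(0.9999,0.2679) = 75.0019°
θ_1 = β − ψ = -120.0048°
θ_3 = φ − θ_1 − θ_2 = -59.9989° (wrapped to (-180°,180°])

-120.005 150.004 -59.999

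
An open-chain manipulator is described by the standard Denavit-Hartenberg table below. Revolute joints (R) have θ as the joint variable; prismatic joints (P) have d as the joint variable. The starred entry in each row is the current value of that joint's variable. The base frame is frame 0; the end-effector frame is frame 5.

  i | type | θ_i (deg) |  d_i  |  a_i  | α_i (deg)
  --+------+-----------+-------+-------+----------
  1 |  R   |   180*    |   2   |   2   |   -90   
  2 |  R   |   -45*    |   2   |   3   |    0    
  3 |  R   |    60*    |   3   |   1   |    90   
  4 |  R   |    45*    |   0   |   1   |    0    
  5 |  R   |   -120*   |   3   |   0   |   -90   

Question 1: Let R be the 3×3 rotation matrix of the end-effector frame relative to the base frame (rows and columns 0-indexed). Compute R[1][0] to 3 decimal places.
End-effector x-axis (col 0 of R) = (-0.2500,0.9659,-0.0670)
R[1][0] = 0.9659

0.966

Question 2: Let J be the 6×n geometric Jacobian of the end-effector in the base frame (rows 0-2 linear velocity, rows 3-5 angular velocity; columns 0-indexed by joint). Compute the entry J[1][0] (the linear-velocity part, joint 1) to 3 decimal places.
-6.547

axis z_0 = ẑ; lever o_n−o_0 = (-6.5467,-5.7071,6.5773)
cross product → J_v[:, 0] = (5.7071,-6.5467,0.0000)
J_ω[:, 0] = z_0
entry J[1][0] = -6.5467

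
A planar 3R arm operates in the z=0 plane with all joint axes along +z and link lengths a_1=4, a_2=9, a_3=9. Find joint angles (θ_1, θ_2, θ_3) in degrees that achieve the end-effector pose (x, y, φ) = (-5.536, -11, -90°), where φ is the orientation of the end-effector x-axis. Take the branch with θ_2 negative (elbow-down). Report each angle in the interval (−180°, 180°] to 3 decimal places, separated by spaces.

wrist centre = target − a_3·(cos φ, sin φ) = (-5.5360, -2.0000)
cos θ_2 = (34.6473−4²−9²)/(2·4·9) = -0.8660; θ_2 = -149.9982° (elbow-down)
β = atan2(-2.0000,-5.5360) = -160.1366°; ψ = atan2(-4.5002,-3.7941) = -130.1337°
θ_1 = β − ψ = -30.0029°
θ_3 = φ − θ_1 − θ_2 = 90.0011° (wrapped to (-180°,180°])

-30.003 -149.998 90.001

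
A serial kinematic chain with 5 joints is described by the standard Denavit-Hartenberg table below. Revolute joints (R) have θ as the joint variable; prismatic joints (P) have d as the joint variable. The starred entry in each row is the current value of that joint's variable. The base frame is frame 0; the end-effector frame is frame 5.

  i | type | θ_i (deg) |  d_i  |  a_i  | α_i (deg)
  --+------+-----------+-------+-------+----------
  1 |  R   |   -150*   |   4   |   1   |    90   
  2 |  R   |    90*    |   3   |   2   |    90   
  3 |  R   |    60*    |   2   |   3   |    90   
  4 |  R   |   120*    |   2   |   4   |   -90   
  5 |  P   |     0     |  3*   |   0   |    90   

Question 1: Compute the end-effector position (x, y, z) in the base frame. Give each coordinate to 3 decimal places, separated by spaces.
after link 1: o_1 = (-0.8660, -0.5000, 4.0000)
after link 2: o_2 = (-2.3660, 2.0981, 6.0000)
after link 3: o_3 = (-5.3971, 3.3481, 7.5000)
after link 4: o_4 = (-7.0311, -0.7500, 8.2321)
after link 5: o_5 = (-4.6071, -1.9486, 6.9330)

-4.607 -1.949 6.933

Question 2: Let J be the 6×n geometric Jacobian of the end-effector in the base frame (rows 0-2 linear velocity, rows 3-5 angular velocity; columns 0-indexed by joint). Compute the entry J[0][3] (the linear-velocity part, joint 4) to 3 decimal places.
axis z_3 = (0.2500,-0.4330,0.8660); lever o_n−o_3 = (0.7901,-5.2966,-0.5670)
cross product → J_v[:, 3] = (4.8325,0.8260,-0.9821)
J_ω[:, 3] = z_3
entry J[0][3] = 4.8325

4.833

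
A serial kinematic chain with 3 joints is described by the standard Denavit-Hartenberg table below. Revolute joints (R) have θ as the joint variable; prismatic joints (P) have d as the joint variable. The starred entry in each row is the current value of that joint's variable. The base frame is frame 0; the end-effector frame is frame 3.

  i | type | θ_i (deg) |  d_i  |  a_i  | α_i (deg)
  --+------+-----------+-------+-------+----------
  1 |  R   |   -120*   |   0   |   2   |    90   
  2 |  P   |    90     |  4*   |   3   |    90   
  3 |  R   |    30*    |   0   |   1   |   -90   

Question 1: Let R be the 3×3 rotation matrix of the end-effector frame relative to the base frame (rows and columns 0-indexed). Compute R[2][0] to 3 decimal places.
0.866

End-effector x-axis (col 0 of R) = (-0.4330,0.2500,0.8660)
R[2][0] = 0.8660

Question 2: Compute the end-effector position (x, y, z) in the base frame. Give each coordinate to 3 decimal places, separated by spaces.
-4.897 0.518 3.866

after link 1: o_1 = (-1.0000, -1.7321, 0.0000)
after link 2: o_2 = (-4.4641, 0.2679, 3.0000)
after link 3: o_3 = (-4.8971, 0.5179, 3.8660)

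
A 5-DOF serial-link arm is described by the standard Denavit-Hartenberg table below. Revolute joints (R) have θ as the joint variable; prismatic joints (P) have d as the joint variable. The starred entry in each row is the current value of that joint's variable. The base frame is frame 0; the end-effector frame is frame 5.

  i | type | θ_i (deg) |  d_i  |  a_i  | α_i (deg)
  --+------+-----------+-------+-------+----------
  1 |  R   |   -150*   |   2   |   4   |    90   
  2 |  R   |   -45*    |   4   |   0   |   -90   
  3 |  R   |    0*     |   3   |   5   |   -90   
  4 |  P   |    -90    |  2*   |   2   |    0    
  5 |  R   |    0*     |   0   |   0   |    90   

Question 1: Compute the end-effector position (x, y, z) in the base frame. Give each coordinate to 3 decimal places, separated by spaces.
-10.588 -3.803 2.000

after link 1: o_1 = (-3.4641, -2.0000, 2.0000)
after link 2: o_2 = (-5.4641, 1.4641, 2.0000)
after link 3: o_3 = (-10.3631, -1.3643, 0.5858)
after link 4: o_4 = (-10.5878, -3.8035, 2.0000)
after link 5: o_5 = (-10.5878, -3.8035, 2.0000)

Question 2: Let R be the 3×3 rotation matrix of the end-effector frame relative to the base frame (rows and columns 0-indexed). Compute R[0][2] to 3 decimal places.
0.612

End-effector z-axis (col 2 of R) = (0.6124,0.3536,0.7071)
R[0][2] = 0.6124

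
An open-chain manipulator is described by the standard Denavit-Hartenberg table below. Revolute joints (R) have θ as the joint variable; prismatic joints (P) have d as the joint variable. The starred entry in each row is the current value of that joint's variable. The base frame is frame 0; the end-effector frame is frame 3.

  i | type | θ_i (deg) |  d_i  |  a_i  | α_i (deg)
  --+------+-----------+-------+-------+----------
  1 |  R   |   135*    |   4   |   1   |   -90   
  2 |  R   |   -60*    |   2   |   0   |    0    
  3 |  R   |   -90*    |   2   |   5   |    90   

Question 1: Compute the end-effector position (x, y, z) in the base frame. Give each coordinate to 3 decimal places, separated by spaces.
-0.474 -5.183 6.500

after link 1: o_1 = (-0.7071, 0.7071, 4.0000)
after link 2: o_2 = (-2.1213, -0.7071, 4.0000)
after link 3: o_3 = (-0.4737, -5.1832, 6.5000)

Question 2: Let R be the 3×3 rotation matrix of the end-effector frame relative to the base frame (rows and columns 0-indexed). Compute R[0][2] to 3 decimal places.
End-effector z-axis (col 2 of R) = (0.3536,-0.3536,-0.8660)
R[0][2] = 0.3536

0.354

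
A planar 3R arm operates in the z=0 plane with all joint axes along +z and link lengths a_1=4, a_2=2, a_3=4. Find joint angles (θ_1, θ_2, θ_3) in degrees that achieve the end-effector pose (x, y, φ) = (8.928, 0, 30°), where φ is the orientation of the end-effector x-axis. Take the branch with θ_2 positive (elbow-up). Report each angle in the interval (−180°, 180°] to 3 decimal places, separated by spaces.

-30.006 30.016 29.990

wrist centre = target − a_3·(cos φ, sin φ) = (5.4639, -2.0000)
cos θ_2 = (33.8542−4²−2²)/(2·4·2) = 0.8659; θ_2 = 30.0159° (elbow-up)
β = atan2(-2.0000,5.4639) = -20.1046°; ψ = atan2(1.0005,5.7318) = 9.9012°
θ_1 = β − ψ = -30.0058°
θ_3 = φ − θ_1 − θ_2 = 29.9899° (wrapped to (-180°,180°])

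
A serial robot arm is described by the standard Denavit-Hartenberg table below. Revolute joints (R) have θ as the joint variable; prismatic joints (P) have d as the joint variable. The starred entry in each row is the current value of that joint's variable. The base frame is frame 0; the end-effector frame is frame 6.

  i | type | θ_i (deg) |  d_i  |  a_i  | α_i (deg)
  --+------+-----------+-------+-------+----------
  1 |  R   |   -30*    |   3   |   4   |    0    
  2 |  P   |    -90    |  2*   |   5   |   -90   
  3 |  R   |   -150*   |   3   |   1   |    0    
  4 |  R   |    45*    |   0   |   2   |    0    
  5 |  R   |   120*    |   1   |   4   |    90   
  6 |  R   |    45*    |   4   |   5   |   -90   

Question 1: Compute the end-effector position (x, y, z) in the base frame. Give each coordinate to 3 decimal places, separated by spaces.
4.025 -16.100 9.345

after link 1: o_1 = (3.4641, -2.0000, 3.0000)
after link 2: o_2 = (0.9641, -6.3301, 5.0000)
after link 3: o_3 = (3.9952, -7.0801, 5.5000)
after link 4: o_4 = (4.2540, -6.6318, 7.4319)
after link 5: o_5 = (3.1882, -10.4779, 6.3966)
after link 6: o_6 = (4.0249, -16.0998, 9.3452)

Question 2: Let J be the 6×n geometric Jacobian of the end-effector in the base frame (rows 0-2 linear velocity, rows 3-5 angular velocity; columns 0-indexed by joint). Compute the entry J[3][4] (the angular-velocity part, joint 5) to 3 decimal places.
axis z_4 = (0.8660,-0.5000,0.0000); lever o_n−o_4 = (-0.2291,-9.4679,1.9134)
cross product → J_v[:, 4] = (-0.9567,-1.6570,-8.3140)
J_ω[:, 4] = z_4
entry J[3][4] = 0.8660

0.866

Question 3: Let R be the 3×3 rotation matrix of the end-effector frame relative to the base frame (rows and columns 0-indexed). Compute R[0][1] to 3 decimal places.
End-effector y-axis (col 1 of R) = (0.1294,0.2241,-0.9659)
R[0][1] = 0.1294

0.129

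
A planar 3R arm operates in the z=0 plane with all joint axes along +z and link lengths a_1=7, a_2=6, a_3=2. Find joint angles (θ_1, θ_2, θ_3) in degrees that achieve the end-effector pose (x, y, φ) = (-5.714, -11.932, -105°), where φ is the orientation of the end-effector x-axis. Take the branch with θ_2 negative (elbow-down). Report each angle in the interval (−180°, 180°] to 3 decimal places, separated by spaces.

wrist centre = target − a_3·(cos φ, sin φ) = (-5.1964, -10.0001)
cos θ_2 = (127.0051−7²−6²)/(2·7·6) = 0.5001; θ_2 = -59.9959° (elbow-down)
β = atan2(-10.0001,-5.1964) = -117.4577°; ψ = atan2(-5.1959,10.0004) = -27.4553°
θ_1 = β − ψ = -90.0024°
θ_3 = φ − θ_1 − θ_2 = 44.9984° (wrapped to (-180°,180°])

-90.002 -59.996 44.998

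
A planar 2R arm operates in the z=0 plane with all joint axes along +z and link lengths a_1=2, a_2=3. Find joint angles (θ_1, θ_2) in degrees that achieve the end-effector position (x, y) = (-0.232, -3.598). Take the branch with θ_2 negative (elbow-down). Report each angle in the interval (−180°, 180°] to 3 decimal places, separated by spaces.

cos θ_2 = (12.9994−2²−3²)/(2·2·3) = -0.0000; θ_2 = -90.0027° (elbow-down)
β = atan2(-3.5980,-0.2320) = -93.6893°; ψ = atan2(-3.0000,1.9999) = -56.3118°
θ_1 = β − ψ = -37.3775°

-37.378 -90.003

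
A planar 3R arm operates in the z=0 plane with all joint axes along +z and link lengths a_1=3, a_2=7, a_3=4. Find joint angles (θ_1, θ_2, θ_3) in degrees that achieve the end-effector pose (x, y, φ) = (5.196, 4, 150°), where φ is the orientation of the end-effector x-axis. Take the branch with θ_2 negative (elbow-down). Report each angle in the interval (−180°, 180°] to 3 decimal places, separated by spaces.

56.011 -60.004 153.993

wrist centre = target − a_3·(cos φ, sin φ) = (8.6601, 2.0000)
cos θ_2 = (78.9974−3²−7²)/(2·3·7) = 0.4999; θ_2 = -60.0042° (elbow-down)
β = atan2(2.0000,8.6601) = 13.0041°; ψ = atan2(-6.0624,6.4996) = -43.0070°
θ_1 = β − ψ = 56.0112°
θ_3 = φ − θ_1 − θ_2 = 153.9930° (wrapped to (-180°,180°])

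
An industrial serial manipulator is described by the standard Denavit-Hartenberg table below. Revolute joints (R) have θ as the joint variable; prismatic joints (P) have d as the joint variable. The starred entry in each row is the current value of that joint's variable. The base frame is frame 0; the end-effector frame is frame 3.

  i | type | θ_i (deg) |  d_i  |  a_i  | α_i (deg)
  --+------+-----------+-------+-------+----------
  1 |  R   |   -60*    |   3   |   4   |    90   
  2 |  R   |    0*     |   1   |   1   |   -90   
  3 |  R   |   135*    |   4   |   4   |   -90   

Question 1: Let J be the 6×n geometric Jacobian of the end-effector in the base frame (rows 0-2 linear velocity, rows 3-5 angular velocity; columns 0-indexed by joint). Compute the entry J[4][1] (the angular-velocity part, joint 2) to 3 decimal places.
-0.500

axis z_1 = (-0.8660,-0.5000,0.0000); lever o_n−o_1 = (0.6693,2.4977,4.0000)
cross product → J_v[:, 1] = (-2.0000,3.4641,-1.8284)
J_ω[:, 1] = z_1
entry J[4][1] = -0.5000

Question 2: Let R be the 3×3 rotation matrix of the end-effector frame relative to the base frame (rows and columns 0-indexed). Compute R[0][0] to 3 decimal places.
0.259

End-effector x-axis (col 0 of R) = (0.2588,0.9659,0.0000)
R[0][0] = 0.2588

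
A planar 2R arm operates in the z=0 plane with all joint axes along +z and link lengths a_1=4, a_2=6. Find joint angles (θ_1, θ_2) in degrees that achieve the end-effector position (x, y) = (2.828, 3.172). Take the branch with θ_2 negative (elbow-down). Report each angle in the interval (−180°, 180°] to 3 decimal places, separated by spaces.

cos θ_2 = (18.0592−4²−6²)/(2·4·6) = -0.7071; θ_2 = -134.9995° (elbow-down)
β = atan2(3.1720,2.8280) = 48.2814°; ψ = atan2(-4.2427,-0.2426) = -93.2727°
θ_1 = β − ψ = 141.5541°

141.554 -135.000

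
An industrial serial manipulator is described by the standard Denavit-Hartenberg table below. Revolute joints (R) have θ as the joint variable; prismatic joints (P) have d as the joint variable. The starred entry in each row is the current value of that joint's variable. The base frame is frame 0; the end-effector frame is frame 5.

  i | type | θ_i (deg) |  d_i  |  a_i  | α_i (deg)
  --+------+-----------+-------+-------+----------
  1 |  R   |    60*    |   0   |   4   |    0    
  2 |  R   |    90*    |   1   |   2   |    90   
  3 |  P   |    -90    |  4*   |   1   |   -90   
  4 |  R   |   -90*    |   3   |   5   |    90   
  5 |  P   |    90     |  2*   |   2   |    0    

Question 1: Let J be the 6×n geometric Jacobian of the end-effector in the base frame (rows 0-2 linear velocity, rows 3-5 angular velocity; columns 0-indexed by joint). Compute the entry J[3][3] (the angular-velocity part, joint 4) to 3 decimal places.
-0.866

axis z_3 = (-0.8660,0.5000,0.0000); lever o_n−o_3 = (-1.8301,6.8301,2.0000)
cross product → J_v[:, 3] = (1.0000,1.7321,-5.0000)
J_ω[:, 3] = z_3
entry J[3][3] = -0.8660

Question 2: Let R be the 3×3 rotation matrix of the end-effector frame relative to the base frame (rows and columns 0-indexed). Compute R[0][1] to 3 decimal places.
-0.500

End-effector y-axis (col 1 of R) = (-0.5000,-0.8660,-0.0000)
R[0][1] = -0.5000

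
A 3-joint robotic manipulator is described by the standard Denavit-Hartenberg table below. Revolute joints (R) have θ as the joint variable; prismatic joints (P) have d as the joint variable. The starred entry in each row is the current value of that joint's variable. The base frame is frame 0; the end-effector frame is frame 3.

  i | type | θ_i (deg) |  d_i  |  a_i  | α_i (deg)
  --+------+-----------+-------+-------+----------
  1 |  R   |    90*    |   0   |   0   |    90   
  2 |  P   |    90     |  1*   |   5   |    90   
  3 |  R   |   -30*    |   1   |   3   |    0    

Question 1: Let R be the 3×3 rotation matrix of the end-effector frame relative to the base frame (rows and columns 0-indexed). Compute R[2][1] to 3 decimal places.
0.500

End-effector y-axis (col 1 of R) = (0.8660,-0.0000,0.5000)
R[2][1] = 0.5000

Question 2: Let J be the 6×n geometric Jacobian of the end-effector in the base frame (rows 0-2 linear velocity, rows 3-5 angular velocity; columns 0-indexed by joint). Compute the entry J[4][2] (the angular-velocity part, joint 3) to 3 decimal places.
1.000

axis z_2 = (0.0000,1.0000,-0.0000); lever o_n−o_2 = (-1.5000,1.0000,2.5981)
cross product → J_v[:, 2] = (2.5981,-0.0000,1.5000)
J_ω[:, 2] = z_2
entry J[4][2] = 1.0000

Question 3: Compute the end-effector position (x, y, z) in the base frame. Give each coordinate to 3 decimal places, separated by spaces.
after link 1: o_1 = (0.0000, 0.0000, 0.0000)
after link 2: o_2 = (1.0000, 0.0000, 5.0000)
after link 3: o_3 = (-0.5000, 1.0000, 7.5981)

-0.500 1.000 7.598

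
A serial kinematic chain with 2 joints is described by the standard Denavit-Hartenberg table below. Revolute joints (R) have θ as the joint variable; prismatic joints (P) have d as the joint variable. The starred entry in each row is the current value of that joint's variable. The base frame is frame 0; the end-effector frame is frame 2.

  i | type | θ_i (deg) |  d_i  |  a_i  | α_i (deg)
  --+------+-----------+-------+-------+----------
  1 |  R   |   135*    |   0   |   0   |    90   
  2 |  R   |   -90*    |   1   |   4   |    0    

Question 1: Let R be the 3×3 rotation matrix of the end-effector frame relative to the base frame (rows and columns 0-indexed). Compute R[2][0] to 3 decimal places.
-1.000

End-effector x-axis (col 0 of R) = (0.0000,0.0000,-1.0000)
R[2][0] = -1.0000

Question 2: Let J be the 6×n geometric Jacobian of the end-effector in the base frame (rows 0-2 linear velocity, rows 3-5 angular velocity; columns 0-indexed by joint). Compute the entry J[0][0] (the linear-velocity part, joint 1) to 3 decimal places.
-0.707

axis z_0 = ẑ; lever o_n−o_0 = (0.7071,0.7071,-4.0000)
cross product → J_v[:, 0] = (-0.7071,0.7071,0.0000)
J_ω[:, 0] = z_0
entry J[0][0] = -0.7071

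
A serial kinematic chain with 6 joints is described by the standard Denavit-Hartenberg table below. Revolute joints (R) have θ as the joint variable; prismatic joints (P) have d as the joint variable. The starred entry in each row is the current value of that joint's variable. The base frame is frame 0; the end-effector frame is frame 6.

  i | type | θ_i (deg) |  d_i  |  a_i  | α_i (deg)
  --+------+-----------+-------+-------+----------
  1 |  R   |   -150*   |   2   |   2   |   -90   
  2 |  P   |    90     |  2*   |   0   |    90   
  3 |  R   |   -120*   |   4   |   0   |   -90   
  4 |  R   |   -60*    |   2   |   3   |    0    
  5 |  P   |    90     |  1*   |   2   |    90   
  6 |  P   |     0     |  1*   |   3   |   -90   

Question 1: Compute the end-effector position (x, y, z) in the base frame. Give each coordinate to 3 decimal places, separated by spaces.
-8.522 0.833 2.567

after link 1: o_1 = (-1.7321, -1.0000, 2.0000)
after link 2: o_2 = (-0.7321, -2.7321, 2.0000)
after link 3: o_3 = (-4.1962, -4.7321, 2.0000)
after link 4: o_4 = (-7.5957, -4.0401, 1.0179)
after link 5: o_5 = (-7.7296, -1.8080, 1.0179)
after link 6: o_6 = (-8.5221, 0.8325, 2.5670)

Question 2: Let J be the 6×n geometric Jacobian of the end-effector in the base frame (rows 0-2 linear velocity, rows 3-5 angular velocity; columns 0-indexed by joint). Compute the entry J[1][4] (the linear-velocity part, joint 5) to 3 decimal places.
0.433

prismatic axis z_4 = (-0.2500,0.4330,-0.8660)
J_v[:, 4] = z_4; J_ω[:, 4] = (0,0,0)
entry J[1][4] = 0.4330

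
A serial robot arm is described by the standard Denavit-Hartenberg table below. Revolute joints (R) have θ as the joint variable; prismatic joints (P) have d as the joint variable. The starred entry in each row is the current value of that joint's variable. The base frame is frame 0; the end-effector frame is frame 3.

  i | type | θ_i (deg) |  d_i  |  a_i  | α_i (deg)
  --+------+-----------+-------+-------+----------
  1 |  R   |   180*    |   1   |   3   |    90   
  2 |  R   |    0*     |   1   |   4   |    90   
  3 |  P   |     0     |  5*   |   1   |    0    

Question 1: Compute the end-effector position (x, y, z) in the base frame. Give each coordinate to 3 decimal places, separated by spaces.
after link 1: o_1 = (-3.0000, 0.0000, 1.0000)
after link 2: o_2 = (-7.0000, 1.0000, 1.0000)
after link 3: o_3 = (-8.0000, 1.0000, -4.0000)

-8.000 1.000 -4.000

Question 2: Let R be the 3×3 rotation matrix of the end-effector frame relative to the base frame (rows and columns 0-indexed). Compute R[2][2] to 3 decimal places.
-1.000

End-effector z-axis (col 2 of R) = (0.0000,0.0000,-1.0000)
R[2][2] = -1.0000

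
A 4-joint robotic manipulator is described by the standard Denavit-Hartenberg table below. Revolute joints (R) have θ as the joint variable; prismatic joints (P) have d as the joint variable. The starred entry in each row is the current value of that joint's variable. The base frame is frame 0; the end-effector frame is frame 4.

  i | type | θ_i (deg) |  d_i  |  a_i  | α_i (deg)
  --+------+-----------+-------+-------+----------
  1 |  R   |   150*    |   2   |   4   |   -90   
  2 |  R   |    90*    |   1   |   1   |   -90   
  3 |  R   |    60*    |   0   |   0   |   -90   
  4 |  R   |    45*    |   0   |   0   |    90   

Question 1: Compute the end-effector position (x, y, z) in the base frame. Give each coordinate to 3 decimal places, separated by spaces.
after link 1: o_1 = (-3.4641, 2.0000, 2.0000)
after link 2: o_2 = (-3.9641, 1.1340, 1.0000)
after link 3: o_3 = (-3.9641, 1.1340, 1.0000)
after link 4: o_4 = (-3.9641, 1.1340, 1.0000)

-3.964 1.134 1.000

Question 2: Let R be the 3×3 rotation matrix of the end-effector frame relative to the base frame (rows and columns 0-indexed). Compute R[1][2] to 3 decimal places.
0.177

End-effector z-axis (col 2 of R) = (0.9186,0.1768,-0.3536)
R[1][2] = 0.1768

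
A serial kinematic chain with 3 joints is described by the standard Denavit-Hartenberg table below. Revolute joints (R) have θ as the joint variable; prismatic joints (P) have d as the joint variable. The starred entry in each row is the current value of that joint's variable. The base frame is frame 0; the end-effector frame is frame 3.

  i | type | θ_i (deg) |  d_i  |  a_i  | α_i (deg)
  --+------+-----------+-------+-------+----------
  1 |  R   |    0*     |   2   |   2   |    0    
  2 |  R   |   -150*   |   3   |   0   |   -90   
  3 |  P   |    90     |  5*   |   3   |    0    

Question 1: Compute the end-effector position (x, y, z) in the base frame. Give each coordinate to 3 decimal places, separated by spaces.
after link 1: o_1 = (2.0000, 0.0000, 2.0000)
after link 2: o_2 = (2.0000, 0.0000, 5.0000)
after link 3: o_3 = (4.5000, -4.3301, 2.0000)

4.500 -4.330 2.000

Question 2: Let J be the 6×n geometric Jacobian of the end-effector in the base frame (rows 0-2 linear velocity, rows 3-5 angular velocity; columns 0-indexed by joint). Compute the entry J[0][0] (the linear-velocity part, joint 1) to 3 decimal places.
axis z_0 = ẑ; lever o_n−o_0 = (4.5000,-4.3301,2.0000)
cross product → J_v[:, 0] = (4.3301,4.5000,-0.0000)
J_ω[:, 0] = z_0
entry J[0][0] = 4.3301

4.330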